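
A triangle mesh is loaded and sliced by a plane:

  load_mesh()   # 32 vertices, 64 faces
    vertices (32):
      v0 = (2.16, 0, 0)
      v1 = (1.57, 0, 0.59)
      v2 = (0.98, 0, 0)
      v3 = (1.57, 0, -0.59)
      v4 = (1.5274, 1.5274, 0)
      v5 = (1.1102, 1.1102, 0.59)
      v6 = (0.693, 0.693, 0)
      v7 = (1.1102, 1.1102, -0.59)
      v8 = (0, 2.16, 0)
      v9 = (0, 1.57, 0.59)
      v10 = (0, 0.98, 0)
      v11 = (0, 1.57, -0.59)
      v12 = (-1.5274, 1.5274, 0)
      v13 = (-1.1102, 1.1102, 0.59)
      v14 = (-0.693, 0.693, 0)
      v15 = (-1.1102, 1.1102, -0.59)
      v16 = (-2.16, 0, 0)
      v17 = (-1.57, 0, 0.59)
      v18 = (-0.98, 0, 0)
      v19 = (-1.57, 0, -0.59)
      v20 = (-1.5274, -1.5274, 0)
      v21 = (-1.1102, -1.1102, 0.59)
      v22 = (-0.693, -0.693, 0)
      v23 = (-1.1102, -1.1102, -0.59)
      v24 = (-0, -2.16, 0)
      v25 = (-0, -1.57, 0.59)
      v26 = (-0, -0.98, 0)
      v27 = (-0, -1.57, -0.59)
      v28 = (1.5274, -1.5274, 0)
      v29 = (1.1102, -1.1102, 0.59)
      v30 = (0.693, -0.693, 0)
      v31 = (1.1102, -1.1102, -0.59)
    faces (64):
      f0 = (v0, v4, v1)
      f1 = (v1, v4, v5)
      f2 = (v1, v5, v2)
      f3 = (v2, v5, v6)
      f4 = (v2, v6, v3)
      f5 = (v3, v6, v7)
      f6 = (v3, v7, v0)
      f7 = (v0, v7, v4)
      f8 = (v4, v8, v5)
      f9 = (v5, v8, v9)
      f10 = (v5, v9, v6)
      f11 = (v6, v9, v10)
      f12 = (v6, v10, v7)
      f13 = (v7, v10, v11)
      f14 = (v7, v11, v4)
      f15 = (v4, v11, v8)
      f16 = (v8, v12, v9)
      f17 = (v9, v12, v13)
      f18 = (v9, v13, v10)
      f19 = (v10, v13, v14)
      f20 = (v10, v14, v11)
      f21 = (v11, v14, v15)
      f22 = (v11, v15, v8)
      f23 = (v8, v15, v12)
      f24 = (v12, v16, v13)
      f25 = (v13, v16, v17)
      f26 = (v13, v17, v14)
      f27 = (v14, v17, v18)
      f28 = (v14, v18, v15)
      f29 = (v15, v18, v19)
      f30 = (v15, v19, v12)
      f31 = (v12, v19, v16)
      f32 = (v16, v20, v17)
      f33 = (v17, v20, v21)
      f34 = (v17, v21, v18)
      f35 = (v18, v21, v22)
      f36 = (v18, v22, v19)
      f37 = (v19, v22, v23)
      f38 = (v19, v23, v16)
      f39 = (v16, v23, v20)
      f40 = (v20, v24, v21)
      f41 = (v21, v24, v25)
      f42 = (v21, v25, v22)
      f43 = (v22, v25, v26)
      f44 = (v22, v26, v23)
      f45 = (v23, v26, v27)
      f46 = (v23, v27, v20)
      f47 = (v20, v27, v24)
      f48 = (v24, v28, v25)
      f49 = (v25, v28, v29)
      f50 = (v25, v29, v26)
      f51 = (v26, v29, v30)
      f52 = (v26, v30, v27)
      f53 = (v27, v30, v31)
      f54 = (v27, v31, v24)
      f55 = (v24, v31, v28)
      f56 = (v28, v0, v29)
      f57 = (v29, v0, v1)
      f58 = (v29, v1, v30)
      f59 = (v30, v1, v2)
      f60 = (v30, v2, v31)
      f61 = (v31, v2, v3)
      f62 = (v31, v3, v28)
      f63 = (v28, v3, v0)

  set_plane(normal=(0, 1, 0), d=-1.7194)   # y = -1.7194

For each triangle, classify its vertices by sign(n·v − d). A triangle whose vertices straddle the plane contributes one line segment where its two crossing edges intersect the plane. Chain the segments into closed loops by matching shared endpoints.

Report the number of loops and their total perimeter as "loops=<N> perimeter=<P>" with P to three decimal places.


Straddling triangles (6 of 64):
  (v20,v24,v21) [+-+] → (-1.06382, -1.7194, 0)–(-0.46595, -1.7194, 0.247622)  len=0.6471
  (v21,v24,v25) [+-+] → (-0.46595, -1.7194, 0.247622)–(0, -1.7194, 0.4406)  len=0.5043
  (v20,v27,v24) [++-] → (0, -1.7194, -0.4406)–(-1.06382, -1.7194, 0)  len=1.1515
  (v24,v28,v25) [-++] → (1.06382, -1.7194, 0)–(0, -1.7194, 0.4406)  len=1.1515
  (v27,v31,v24) [++-] → (0.46595, -1.7194, -0.247622)–(0, -1.7194, -0.4406)  len=0.5043
  (v24,v31,v28) [-++] → (0.46595, -1.7194, -0.247622)–(1.06382, -1.7194, 0)  len=0.6471

Chained into 1 loop(s):
  loop 1: 6 segments, perimeter = 4.6058
Total perimeter = 4.606

loops=1 perimeter=4.606


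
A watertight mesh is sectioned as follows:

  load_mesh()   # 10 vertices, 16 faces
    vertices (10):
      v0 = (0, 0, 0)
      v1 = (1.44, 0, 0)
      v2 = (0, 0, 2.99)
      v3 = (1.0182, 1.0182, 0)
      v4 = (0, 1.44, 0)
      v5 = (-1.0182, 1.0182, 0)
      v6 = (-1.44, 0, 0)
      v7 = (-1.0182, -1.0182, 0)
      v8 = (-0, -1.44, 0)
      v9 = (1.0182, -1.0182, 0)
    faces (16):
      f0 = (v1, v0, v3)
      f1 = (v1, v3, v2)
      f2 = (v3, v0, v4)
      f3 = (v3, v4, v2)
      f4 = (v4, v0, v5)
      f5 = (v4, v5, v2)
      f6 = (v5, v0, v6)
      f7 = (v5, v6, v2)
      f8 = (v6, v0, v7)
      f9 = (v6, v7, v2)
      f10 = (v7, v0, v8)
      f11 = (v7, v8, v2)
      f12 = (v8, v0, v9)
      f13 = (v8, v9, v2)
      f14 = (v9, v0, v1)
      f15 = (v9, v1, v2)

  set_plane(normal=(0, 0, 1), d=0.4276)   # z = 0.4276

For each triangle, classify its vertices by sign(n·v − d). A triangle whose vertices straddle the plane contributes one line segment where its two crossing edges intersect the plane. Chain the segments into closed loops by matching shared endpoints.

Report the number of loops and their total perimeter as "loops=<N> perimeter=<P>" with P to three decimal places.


loops=1 perimeter=7.556

Straddling triangles (8 of 16):
  (v1,v3,v2) [--+] → (0.872587, 0.872587, 0.4276)–(1.23407, 0, 0.4276)  len=0.9445
  (v3,v4,v2) [--+] → (0, 1.23407, 0.4276)–(0.872587, 0.872587, 0.4276)  len=0.9445
  (v4,v5,v2) [--+] → (-0.872587, 0.872587, 0.4276)–(0, 1.23407, 0.4276)  len=0.9445
  (v5,v6,v2) [--+] → (-1.23407, 0, 0.4276)–(-0.872587, 0.872587, 0.4276)  len=0.9445
  (v6,v7,v2) [--+] → (-0.872587, -0.872587, 0.4276)–(-1.23407, 0, 0.4276)  len=0.9445
  (v7,v8,v2) [--+] → (0, -1.23407, 0.4276)–(-0.872587, -0.872587, 0.4276)  len=0.9445
  (v8,v9,v2) [--+] → (0.872587, -0.872587, 0.4276)–(0, -1.23407, 0.4276)  len=0.9445
  (v9,v1,v2) [--+] → (1.23407, 0, 0.4276)–(0.872587, -0.872587, 0.4276)  len=0.9445

Chained into 1 loop(s):
  loop 1: 8 segments, perimeter = 7.5560
Total perimeter = 7.556


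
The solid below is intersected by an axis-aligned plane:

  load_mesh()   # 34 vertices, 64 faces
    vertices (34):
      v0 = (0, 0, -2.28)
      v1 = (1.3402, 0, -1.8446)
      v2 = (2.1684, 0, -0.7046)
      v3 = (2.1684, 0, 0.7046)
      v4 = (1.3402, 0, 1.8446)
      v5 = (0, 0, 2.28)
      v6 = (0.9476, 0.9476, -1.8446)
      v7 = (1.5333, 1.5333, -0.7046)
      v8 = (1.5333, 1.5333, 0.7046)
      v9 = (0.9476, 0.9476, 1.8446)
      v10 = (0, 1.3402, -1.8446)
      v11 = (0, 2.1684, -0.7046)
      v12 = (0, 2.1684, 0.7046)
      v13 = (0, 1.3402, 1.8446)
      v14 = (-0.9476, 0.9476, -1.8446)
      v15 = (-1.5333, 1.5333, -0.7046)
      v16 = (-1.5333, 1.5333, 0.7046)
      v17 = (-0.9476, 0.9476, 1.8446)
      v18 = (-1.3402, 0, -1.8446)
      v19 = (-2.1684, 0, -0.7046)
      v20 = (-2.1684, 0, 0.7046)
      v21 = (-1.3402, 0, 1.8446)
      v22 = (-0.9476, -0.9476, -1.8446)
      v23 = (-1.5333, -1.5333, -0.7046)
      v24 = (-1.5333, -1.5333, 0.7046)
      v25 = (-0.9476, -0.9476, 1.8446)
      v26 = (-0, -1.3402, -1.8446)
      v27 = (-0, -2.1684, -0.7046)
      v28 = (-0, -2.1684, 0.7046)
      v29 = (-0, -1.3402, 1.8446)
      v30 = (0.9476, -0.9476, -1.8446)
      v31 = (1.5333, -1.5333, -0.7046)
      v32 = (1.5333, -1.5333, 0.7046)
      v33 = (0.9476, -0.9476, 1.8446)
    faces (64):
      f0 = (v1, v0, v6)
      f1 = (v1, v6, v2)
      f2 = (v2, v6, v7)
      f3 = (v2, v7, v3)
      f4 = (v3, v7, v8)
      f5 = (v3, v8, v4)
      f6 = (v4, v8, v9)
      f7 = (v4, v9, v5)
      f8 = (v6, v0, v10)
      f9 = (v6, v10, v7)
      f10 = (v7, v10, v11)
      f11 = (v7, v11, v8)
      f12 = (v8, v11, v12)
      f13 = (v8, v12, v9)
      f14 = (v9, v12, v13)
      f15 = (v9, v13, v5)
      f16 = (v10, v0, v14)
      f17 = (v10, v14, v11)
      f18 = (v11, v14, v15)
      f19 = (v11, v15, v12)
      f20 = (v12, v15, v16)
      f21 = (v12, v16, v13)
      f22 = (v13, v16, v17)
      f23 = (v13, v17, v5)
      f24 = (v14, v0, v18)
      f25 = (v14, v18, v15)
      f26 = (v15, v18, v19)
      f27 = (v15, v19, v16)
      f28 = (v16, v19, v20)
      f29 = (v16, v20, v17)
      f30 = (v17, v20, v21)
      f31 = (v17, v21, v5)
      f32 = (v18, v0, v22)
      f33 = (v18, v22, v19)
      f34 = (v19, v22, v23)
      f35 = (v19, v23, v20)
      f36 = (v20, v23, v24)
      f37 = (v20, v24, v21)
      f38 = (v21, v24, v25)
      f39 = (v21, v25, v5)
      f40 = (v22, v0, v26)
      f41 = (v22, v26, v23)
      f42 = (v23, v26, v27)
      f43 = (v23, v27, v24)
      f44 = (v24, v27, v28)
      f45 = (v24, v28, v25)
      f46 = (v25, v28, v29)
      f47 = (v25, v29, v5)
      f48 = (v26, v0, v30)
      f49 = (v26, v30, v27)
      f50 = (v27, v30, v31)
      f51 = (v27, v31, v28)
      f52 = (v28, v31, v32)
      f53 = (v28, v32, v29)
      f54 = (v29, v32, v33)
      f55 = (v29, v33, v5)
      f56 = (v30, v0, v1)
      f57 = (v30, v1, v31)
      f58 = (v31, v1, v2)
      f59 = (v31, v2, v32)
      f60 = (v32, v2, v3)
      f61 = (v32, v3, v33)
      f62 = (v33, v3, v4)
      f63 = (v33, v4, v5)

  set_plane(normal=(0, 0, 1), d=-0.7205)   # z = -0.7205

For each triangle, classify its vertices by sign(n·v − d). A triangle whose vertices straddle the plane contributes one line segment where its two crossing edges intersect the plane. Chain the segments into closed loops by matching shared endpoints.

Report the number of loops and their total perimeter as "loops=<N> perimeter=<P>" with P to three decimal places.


loops=1 perimeter=13.206

Straddling triangles (16 of 64):
  (v1,v6,v2) [--+] → (2.15137, 0.0132165, -0.7205)–(2.15685, 0, -0.7205)  len=0.0143
  (v2,v6,v7) [+-+] → (2.15137, 0.0132165, -0.7205)–(1.52513, 1.52513, -0.7205)  len=1.6365
  (v6,v10,v7) [--+] → (1.51191, 1.53061, -0.7205)–(1.52513, 1.52513, -0.7205)  len=0.0143
  (v7,v10,v11) [+-+] → (1.51191, 1.53061, -0.7205)–(0, 2.15685, -0.7205)  len=1.6365
  (v10,v14,v11) [--+] → (-0.0132165, 2.15137, -0.7205)–(0, 2.15685, -0.7205)  len=0.0143
  (v11,v14,v15) [+-+] → (-0.0132165, 2.15137, -0.7205)–(-1.52513, 1.52513, -0.7205)  len=1.6365
  (v14,v18,v15) [--+] → (-1.53061, 1.51191, -0.7205)–(-1.52513, 1.52513, -0.7205)  len=0.0143
  (v15,v18,v19) [+-+] → (-1.53061, 1.51191, -0.7205)–(-2.15685, 0, -0.7205)  len=1.6365
  (v18,v22,v19) [--+] → (-2.15137, -0.0132165, -0.7205)–(-2.15685, 0, -0.7205)  len=0.0143
  (v19,v22,v23) [+-+] → (-2.15137, -0.0132165, -0.7205)–(-1.52513, -1.52513, -0.7205)  len=1.6365
  (v22,v26,v23) [--+] → (-1.51191, -1.53061, -0.7205)–(-1.52513, -1.52513, -0.7205)  len=0.0143
  (v23,v26,v27) [+-+] → (-1.51191, -1.53061, -0.7205)–(0, -2.15685, -0.7205)  len=1.6365
  (v26,v30,v27) [--+] → (0.0132165, -2.15137, -0.7205)–(0, -2.15685, -0.7205)  len=0.0143
  (v27,v30,v31) [+-+] → (0.0132165, -2.15137, -0.7205)–(1.52513, -1.52513, -0.7205)  len=1.6365
  (v30,v1,v31) [--+] → (1.53061, -1.51191, -0.7205)–(1.52513, -1.52513, -0.7205)  len=0.0143
  (v31,v1,v2) [+-+] → (1.53061, -1.51191, -0.7205)–(2.15685, 0, -0.7205)  len=1.6365

Chained into 1 loop(s):
  loop 1: 16 segments, perimeter = 13.2063
Total perimeter = 13.206


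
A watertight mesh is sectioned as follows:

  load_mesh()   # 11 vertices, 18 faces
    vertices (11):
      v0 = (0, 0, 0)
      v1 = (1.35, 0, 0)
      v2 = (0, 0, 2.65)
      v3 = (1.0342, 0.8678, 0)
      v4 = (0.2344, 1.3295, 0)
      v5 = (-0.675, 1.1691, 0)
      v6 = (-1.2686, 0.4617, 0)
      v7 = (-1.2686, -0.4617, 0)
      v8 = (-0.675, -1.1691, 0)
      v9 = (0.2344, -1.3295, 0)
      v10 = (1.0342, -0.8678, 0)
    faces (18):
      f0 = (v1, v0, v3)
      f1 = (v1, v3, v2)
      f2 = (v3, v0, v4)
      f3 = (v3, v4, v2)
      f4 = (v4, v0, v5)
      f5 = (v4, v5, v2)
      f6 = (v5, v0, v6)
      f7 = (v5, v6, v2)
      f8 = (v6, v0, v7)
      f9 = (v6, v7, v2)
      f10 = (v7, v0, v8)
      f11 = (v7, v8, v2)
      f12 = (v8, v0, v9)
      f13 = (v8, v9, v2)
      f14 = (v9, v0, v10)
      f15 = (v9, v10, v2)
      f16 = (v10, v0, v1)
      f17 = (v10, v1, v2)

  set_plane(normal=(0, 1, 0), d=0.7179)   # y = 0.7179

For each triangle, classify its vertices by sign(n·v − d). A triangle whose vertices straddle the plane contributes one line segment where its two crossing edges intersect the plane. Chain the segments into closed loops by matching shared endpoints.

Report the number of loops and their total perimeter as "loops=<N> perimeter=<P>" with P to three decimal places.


Straddling triangles (8 of 18):
  (v1,v0,v3) [--+] → (0.855557, 0.7179, 0)–(1.08875, 0.7179, 0)  len=0.2332
  (v1,v3,v2) [-+-] → (1.08875, 0.7179, 0)–(0.855557, 0.7179, 0.457749)  len=0.5137
  (v3,v0,v4) [+-+] → (0.855557, 0.7179, 0)–(0.126571, 0.7179, 0)  len=0.7290
  (v3,v4,v2) [++-] → (0.126571, 0.7179, 1.21906)–(0.855557, 0.7179, 0.457749)  len=1.0540
  (v4,v0,v5) [+-+] → (0.126571, 0.7179, 0)–(-0.414492, 0.7179, 0)  len=0.5411
  (v4,v5,v2) [++-] → (-0.414492, 0.7179, 1.02274)–(0.126571, 0.7179, 1.21906)  len=0.5756
  (v5,v0,v6) [+--] → (-0.414492, 0.7179, 0)–(-1.05362, 0.7179, 0)  len=0.6391
  (v5,v6,v2) [+--] → (-1.05362, 0.7179, 0)–(-0.414492, 0.7179, 1.02274)  len=1.2060

Chained into 1 loop(s):
  loop 1: 8 segments, perimeter = 5.4917
Total perimeter = 5.492

loops=1 perimeter=5.492


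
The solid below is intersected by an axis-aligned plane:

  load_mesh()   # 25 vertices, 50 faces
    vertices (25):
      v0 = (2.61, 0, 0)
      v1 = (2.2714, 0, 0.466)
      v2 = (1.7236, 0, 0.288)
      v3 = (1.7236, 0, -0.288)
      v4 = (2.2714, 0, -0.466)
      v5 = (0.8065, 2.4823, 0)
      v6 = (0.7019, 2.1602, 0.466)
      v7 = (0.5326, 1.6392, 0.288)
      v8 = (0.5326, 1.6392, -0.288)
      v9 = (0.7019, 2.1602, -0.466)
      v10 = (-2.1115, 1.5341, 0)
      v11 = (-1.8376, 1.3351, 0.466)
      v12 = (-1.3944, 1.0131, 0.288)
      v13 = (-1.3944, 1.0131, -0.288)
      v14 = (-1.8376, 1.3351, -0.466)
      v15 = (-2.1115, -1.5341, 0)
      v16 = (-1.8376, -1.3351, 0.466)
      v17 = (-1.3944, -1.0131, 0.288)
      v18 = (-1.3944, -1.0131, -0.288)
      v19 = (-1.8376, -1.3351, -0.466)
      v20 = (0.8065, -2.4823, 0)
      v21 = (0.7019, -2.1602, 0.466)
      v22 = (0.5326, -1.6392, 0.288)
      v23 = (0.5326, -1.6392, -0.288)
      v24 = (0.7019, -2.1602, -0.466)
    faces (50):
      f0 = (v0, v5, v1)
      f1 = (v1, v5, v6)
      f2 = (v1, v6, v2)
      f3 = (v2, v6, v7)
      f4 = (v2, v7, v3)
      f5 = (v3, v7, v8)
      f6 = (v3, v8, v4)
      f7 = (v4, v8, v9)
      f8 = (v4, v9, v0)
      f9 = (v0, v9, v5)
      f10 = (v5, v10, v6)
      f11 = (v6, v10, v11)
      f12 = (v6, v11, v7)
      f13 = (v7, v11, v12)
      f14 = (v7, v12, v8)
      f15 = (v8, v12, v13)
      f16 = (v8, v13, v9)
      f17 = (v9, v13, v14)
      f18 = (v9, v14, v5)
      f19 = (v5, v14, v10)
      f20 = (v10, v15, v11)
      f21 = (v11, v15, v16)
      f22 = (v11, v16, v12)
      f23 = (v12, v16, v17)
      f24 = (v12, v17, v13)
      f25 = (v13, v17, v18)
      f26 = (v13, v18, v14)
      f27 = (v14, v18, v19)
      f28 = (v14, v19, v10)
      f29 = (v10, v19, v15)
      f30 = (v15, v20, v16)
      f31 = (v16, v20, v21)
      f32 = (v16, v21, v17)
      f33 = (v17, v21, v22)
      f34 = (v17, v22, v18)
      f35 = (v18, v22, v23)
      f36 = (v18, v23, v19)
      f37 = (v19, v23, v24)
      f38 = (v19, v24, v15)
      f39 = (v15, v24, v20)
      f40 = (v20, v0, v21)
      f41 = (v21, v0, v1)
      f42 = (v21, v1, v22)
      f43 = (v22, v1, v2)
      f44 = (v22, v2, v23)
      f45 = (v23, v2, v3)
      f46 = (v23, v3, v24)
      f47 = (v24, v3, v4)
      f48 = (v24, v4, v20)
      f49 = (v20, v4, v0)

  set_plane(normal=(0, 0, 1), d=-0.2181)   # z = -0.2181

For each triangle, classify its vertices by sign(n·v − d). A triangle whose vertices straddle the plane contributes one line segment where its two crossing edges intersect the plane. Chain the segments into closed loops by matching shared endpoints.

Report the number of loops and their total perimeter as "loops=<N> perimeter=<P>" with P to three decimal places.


loops=2 perimeter=24.541

Straddling triangles (20 of 50):
  (v2,v7,v3) [++-] → (1.57907, 0.198924, -0.2181)–(1.7236, 0, -0.2181)  len=0.2459
  (v3,v7,v8) [-+-] → (1.57907, 0.198924, -0.2181)–(0.5326, 1.6392, -0.2181)  len=1.7803
  (v4,v9,v0) [--+] → (1.71696, 1.01103, -0.2181)–(2.45153, 0, -0.2181)  len=1.2497
  (v0,v9,v5) [+-+] → (1.71696, 1.01103, -0.2181)–(0.757545, 2.33155, -0.2181)  len=1.6323
  (v7,v12,v8) [++-] → (0.298751, 1.56322, -0.2181)–(0.5326, 1.6392, -0.2181)  len=0.2459
  (v8,v12,v13) [-+-] → (0.298751, 1.56322, -0.2181)–(-1.3944, 1.0131, -0.2181)  len=1.7803
  (v9,v14,v5) [--+] → (-0.431007, 1.94538, -0.2181)–(0.757545, 2.33155, -0.2181)  len=1.2497
  (v5,v14,v10) [+-+] → (-0.431007, 1.94538, -0.2181)–(-1.98331, 1.44096, -0.2181)  len=1.6322
  (v12,v17,v13) [++-] → (-1.3944, 0.767212, -0.2181)–(-1.3944, 1.0131, -0.2181)  len=0.2459
  (v13,v17,v18) [-+-] → (-1.3944, 0.767212, -0.2181)–(-1.3944, -1.0131, -0.2181)  len=1.7803
  (v14,v19,v10) [--+] → (-1.98331, 0.191241, -0.2181)–(-1.98331, 1.44096, -0.2181)  len=1.2497
  (v10,v19,v15) [+-+] → (-1.98331, 0.191241, -0.2181)–(-1.98331, -1.44096, -0.2181)  len=1.6322
  (v17,v22,v18) [++-] → (-1.16055, -1.08908, -0.2181)–(-1.3944, -1.0131, -0.2181)  len=0.2459
  (v18,v22,v23) [-+-] → (-1.16055, -1.08908, -0.2181)–(0.5326, -1.6392, -0.2181)  len=1.7803
  (v19,v24,v15) [--+] → (-0.794756, -1.82713, -0.2181)–(-1.98331, -1.44096, -0.2181)  len=1.2497
  (v15,v24,v20) [+-+] → (-0.794756, -1.82713, -0.2181)–(0.757545, -2.33155, -0.2181)  len=1.6322
  (v22,v2,v23) [++-] → (0.677133, -1.44028, -0.2181)–(0.5326, -1.6392, -0.2181)  len=0.2459
  (v23,v2,v3) [-+-] → (0.677133, -1.44028, -0.2181)–(1.7236, 0, -0.2181)  len=1.7803
  (v24,v4,v20) [--+] → (1.49211, -1.32052, -0.2181)–(0.757545, -2.33155, -0.2181)  len=1.2497
  (v20,v4,v0) [+-+] → (1.49211, -1.32052, -0.2181)–(2.45153, 0, -0.2181)  len=1.6323

Chained into 2 loop(s):
  loop 1: 10 segments, perimeter = 10.1309
  loop 2: 10 segments, perimeter = 14.4097
Total perimeter = 24.541


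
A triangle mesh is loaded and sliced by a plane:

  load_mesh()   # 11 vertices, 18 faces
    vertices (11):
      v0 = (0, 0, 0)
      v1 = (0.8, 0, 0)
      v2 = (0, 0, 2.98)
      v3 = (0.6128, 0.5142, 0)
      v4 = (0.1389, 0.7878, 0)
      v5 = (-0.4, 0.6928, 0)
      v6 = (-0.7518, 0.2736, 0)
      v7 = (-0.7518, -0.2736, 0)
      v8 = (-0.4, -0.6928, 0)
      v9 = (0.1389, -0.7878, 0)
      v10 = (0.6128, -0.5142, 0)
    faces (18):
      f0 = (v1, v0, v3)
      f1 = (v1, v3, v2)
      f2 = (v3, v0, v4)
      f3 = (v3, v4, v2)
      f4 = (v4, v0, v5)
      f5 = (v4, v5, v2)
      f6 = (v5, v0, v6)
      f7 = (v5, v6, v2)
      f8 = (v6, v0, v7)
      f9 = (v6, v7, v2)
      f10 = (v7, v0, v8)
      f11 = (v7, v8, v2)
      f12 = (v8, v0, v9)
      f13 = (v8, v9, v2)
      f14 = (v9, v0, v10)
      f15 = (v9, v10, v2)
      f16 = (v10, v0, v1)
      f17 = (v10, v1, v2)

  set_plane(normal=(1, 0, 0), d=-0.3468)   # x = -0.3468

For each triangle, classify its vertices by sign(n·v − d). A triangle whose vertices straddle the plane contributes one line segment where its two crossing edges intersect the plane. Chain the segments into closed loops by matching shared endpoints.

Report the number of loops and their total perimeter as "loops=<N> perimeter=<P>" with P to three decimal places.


Straddling triangles (10 of 18):
  (v4,v0,v5) [++-] → (-0.3468, 0.600658, 0)–(-0.3468, 0.702178, 0)  len=0.1015
  (v4,v5,v2) [+-+] → (-0.3468, 0.702178, 0)–(-0.3468, 0.600658, 0.39634)  len=0.4091
  (v5,v0,v6) [-+-] → (-0.3468, 0.600658, 0)–(-0.3468, 0.12621, 0)  len=0.4744
  (v5,v6,v2) [--+] → (-0.3468, 0.12621, 1.60535)–(-0.3468, 0.600658, 0.39634)  len=1.2988
  (v6,v0,v7) [-+-] → (-0.3468, 0.12621, 0)–(-0.3468, -0.12621, 0)  len=0.2524
  (v6,v7,v2) [--+] → (-0.3468, -0.12621, 1.60535)–(-0.3468, 0.12621, 1.60535)  len=0.2524
  (v7,v0,v8) [-+-] → (-0.3468, -0.12621, 0)–(-0.3468, -0.600658, 0)  len=0.4744
  (v7,v8,v2) [--+] → (-0.3468, -0.600658, 0.39634)–(-0.3468, -0.12621, 1.60535)  len=1.2988
  (v8,v0,v9) [-++] → (-0.3468, -0.600658, 0)–(-0.3468, -0.702178, 0)  len=0.1015
  (v8,v9,v2) [-++] → (-0.3468, -0.702178, 0)–(-0.3468, -0.600658, 0.39634)  len=0.4091

Chained into 1 loop(s):
  loop 1: 10 segments, perimeter = 5.0726
Total perimeter = 5.073

loops=1 perimeter=5.073


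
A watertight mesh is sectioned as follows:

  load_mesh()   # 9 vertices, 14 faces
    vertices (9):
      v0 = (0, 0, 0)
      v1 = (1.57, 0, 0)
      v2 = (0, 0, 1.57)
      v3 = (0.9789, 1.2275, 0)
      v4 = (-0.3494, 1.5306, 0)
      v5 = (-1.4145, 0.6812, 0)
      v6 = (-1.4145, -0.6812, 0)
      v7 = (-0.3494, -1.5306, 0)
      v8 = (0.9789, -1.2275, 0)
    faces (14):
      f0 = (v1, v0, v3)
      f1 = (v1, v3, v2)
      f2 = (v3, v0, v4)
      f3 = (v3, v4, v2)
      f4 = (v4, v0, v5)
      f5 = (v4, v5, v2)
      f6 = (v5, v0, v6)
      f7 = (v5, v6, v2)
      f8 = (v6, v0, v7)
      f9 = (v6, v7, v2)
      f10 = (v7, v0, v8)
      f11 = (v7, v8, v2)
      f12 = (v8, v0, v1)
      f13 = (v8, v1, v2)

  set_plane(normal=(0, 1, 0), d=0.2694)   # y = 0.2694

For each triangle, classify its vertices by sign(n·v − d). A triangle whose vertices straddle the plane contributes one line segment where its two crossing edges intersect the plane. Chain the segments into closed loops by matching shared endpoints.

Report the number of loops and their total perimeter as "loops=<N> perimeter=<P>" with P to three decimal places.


Straddling triangles (8 of 14):
  (v1,v0,v3) [--+] → (0.21484, 0.2694, 0)–(1.44027, 0.2694, 0)  len=1.2254
  (v1,v3,v2) [-+-] → (1.44027, 0.2694, 0)–(0.21484, 0.2694, 1.22543)  len=1.7330
  (v3,v0,v4) [+-+] → (0.21484, 0.2694, 0)–(-0.0614977, 0.2694, 0)  len=0.2763
  (v3,v4,v2) [++-] → (-0.0614977, 0.2694, 1.29367)–(0.21484, 0.2694, 1.22543)  len=0.2846
  (v4,v0,v5) [+-+] → (-0.0614977, 0.2694, 0)–(-0.559404, 0.2694, 0)  len=0.4979
  (v4,v5,v2) [++-] → (-0.559404, 0.2694, 0.949099)–(-0.0614977, 0.2694, 1.29367)  len=0.6055
  (v5,v0,v6) [+--] → (-0.559404, 0.2694, 0)–(-1.4145, 0.2694, 0)  len=0.8551
  (v5,v6,v2) [+--] → (-1.4145, 0.2694, 0)–(-0.559404, 0.2694, 0.949099)  len=1.2775

Chained into 1 loop(s):
  loop 1: 8 segments, perimeter = 6.7554
Total perimeter = 6.755

loops=1 perimeter=6.755


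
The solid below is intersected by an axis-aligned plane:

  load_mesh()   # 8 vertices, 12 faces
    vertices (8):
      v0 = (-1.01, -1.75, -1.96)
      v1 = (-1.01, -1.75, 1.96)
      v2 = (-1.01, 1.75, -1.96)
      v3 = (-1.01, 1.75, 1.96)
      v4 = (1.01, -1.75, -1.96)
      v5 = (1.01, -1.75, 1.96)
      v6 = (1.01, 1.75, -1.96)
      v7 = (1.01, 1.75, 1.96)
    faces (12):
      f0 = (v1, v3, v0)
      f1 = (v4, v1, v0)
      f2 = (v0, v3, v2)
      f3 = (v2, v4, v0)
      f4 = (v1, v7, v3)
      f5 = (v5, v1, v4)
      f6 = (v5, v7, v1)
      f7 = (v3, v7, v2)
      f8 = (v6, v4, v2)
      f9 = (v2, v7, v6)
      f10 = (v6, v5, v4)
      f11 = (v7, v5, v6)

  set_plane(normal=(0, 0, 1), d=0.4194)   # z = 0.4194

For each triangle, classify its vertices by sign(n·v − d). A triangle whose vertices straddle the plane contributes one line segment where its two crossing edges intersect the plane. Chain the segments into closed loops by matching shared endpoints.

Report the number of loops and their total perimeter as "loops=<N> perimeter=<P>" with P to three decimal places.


loops=1 perimeter=11.040

Straddling triangles (8 of 12):
  (v1,v3,v0) [++-] → (-1.01, 0.374464, 0.4194)–(-1.01, -1.75, 0.4194)  len=2.1245
  (v4,v1,v0) [-+-] → (-0.216119, -1.75, 0.4194)–(-1.01, -1.75, 0.4194)  len=0.7939
  (v0,v3,v2) [-+-] → (-1.01, 0.374464, 0.4194)–(-1.01, 1.75, 0.4194)  len=1.3755
  (v5,v1,v4) [++-] → (-0.216119, -1.75, 0.4194)–(1.01, -1.75, 0.4194)  len=1.2261
  (v3,v7,v2) [++-] → (0.216119, 1.75, 0.4194)–(-1.01, 1.75, 0.4194)  len=1.2261
  (v2,v7,v6) [-+-] → (0.216119, 1.75, 0.4194)–(1.01, 1.75, 0.4194)  len=0.7939
  (v6,v5,v4) [-+-] → (1.01, -0.374464, 0.4194)–(1.01, -1.75, 0.4194)  len=1.3755
  (v7,v5,v6) [++-] → (1.01, -0.374464, 0.4194)–(1.01, 1.75, 0.4194)  len=2.1245

Chained into 1 loop(s):
  loop 1: 8 segments, perimeter = 11.0400
Total perimeter = 11.040


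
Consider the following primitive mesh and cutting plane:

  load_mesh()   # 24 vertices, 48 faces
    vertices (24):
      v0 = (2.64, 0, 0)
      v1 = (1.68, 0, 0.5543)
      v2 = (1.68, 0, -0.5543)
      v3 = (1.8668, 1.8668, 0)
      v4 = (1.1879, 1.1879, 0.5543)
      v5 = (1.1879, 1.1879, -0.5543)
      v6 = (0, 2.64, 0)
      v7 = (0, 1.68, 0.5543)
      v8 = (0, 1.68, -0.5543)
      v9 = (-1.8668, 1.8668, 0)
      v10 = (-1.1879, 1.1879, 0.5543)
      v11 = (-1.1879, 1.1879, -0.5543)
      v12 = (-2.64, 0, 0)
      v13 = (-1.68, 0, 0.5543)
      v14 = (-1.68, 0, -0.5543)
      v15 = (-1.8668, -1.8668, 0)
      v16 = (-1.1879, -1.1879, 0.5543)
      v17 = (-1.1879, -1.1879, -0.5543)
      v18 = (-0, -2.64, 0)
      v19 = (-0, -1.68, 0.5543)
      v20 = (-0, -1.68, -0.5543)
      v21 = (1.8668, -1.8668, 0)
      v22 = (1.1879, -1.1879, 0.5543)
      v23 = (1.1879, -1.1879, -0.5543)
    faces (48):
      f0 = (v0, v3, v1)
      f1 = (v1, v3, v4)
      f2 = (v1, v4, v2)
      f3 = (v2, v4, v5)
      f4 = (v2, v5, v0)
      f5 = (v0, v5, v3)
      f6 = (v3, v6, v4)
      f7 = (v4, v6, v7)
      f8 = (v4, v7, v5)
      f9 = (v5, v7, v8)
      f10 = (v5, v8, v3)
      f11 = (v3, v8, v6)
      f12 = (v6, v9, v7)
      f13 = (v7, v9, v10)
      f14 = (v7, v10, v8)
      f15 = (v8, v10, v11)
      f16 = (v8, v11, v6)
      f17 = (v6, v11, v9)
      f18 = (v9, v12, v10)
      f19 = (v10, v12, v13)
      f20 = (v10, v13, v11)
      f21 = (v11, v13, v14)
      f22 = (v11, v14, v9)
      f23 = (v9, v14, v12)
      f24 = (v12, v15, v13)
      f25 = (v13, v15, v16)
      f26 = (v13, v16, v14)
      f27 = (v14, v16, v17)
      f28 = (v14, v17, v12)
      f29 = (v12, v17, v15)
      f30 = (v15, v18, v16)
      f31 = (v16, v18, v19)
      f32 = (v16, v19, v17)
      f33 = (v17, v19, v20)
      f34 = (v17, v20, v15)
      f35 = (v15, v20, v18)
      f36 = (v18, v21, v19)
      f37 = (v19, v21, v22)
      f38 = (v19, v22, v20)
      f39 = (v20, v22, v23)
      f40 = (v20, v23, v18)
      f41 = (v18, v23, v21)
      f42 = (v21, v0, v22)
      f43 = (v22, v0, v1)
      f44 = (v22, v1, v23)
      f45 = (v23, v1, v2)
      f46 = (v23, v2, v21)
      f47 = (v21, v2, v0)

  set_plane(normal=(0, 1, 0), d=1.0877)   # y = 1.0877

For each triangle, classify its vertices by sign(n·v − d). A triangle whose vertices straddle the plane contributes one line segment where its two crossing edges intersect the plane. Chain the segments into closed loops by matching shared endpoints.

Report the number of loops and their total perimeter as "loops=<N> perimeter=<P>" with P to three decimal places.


loops=2 perimeter=6.652

Straddling triangles (12 of 48):
  (v0,v3,v1) [-+-] → (2.18949, 1.0877, 0)–(1.78884, 1.0877, 0.231334)  len=0.4626
  (v1,v3,v4) [-++] → (1.78884, 1.0877, 0.231334)–(1.22941, 1.0877, 0.5543)  len=0.6460
  (v1,v4,v2) [-+-] → (1.22941, 1.0877, 0.5543)–(1.22941, 1.0877, 0.460789)  len=0.0935
  (v2,v4,v5) [-++] → (1.22941, 1.0877, 0.460789)–(1.22941, 1.0877, -0.5543)  len=1.0151
  (v2,v5,v0) [-+-] → (1.22941, 1.0877, -0.5543)–(1.31039, 1.0877, -0.507544)  len=0.0935
  (v0,v5,v3) [-++] → (1.31039, 1.0877, -0.507544)–(2.18949, 1.0877, 0)  len=1.0151
  (v9,v12,v10) [+-+] → (-2.18949, 1.0877, 0)–(-1.31039, 1.0877, 0.507544)  len=1.0151
  (v10,v12,v13) [+--] → (-1.31039, 1.0877, 0.507544)–(-1.22941, 1.0877, 0.5543)  len=0.0935
  (v10,v13,v11) [+-+] → (-1.22941, 1.0877, 0.5543)–(-1.22941, 1.0877, -0.460789)  len=1.0151
  (v11,v13,v14) [+--] → (-1.22941, 1.0877, -0.460789)–(-1.22941, 1.0877, -0.5543)  len=0.0935
  (v11,v14,v9) [+-+] → (-1.22941, 1.0877, -0.5543)–(-1.78884, 1.0877, -0.231334)  len=0.6460
  (v9,v14,v12) [+--] → (-1.78884, 1.0877, -0.231334)–(-2.18949, 1.0877, 0)  len=0.4626

Chained into 2 loop(s):
  loop 1: 6 segments, perimeter = 3.3258
  loop 2: 6 segments, perimeter = 3.3258
Total perimeter = 6.652


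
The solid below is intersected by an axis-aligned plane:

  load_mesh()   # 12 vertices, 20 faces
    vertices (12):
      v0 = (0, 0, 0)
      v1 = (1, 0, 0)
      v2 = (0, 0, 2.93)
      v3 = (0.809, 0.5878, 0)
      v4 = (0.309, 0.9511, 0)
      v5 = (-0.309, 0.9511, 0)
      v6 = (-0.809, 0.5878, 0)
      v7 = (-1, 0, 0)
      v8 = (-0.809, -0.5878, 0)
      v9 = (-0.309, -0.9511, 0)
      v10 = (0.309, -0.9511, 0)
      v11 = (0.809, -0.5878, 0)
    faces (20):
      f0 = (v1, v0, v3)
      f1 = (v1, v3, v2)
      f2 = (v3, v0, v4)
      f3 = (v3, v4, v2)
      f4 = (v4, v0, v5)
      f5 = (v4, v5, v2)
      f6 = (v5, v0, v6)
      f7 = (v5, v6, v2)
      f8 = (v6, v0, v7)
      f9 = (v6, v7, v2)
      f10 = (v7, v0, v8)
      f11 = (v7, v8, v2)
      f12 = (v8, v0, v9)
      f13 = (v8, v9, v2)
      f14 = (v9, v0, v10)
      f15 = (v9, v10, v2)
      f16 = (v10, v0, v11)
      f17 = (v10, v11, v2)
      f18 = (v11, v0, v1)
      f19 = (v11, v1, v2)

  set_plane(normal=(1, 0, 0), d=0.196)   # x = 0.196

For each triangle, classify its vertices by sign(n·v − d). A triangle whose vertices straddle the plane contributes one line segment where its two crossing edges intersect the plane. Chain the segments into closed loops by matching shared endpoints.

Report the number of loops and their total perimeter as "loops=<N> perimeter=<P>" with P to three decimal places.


loops=1 perimeter=7.024

Straddling triangles (12 of 20):
  (v1,v0,v3) [+-+] → (0.196, 0, 0)–(0.196, 0.142409, 0)  len=0.1424
  (v1,v3,v2) [++-] → (0.196, 0.142409, 2.22014)–(0.196, 0, 2.35572)  len=0.1966
  (v3,v0,v4) [+-+] → (0.196, 0.142409, 0)–(0.196, 0.603287, 0)  len=0.4609
  (v3,v4,v2) [++-] → (0.196, 0.603287, 1.07149)–(0.196, 0.142409, 2.22014)  len=1.2377
  (v4,v0,v5) [+--] → (0.196, 0.603287, 0)–(0.196, 0.9511, 0)  len=0.3478
  (v4,v5,v2) [+--] → (0.196, 0.9511, 0)–(0.196, 0.603287, 1.07149)  len=1.1265
  (v9,v0,v10) [--+] → (0.196, -0.603287, 0)–(0.196, -0.9511, 0)  len=0.3478
  (v9,v10,v2) [-+-] → (0.196, -0.9511, 0)–(0.196, -0.603287, 1.07149)  len=1.1265
  (v10,v0,v11) [+-+] → (0.196, -0.603287, 0)–(0.196, -0.142409, 0)  len=0.4609
  (v10,v11,v2) [++-] → (0.196, -0.142409, 2.22014)–(0.196, -0.603287, 1.07149)  len=1.2377
  (v11,v0,v1) [+-+] → (0.196, -0.142409, 0)–(0.196, 0, 0)  len=0.1424
  (v11,v1,v2) [++-] → (0.196, 0, 2.35572)–(0.196, -0.142409, 2.22014)  len=0.1966

Chained into 1 loop(s):
  loop 1: 12 segments, perimeter = 7.0238
Total perimeter = 7.024


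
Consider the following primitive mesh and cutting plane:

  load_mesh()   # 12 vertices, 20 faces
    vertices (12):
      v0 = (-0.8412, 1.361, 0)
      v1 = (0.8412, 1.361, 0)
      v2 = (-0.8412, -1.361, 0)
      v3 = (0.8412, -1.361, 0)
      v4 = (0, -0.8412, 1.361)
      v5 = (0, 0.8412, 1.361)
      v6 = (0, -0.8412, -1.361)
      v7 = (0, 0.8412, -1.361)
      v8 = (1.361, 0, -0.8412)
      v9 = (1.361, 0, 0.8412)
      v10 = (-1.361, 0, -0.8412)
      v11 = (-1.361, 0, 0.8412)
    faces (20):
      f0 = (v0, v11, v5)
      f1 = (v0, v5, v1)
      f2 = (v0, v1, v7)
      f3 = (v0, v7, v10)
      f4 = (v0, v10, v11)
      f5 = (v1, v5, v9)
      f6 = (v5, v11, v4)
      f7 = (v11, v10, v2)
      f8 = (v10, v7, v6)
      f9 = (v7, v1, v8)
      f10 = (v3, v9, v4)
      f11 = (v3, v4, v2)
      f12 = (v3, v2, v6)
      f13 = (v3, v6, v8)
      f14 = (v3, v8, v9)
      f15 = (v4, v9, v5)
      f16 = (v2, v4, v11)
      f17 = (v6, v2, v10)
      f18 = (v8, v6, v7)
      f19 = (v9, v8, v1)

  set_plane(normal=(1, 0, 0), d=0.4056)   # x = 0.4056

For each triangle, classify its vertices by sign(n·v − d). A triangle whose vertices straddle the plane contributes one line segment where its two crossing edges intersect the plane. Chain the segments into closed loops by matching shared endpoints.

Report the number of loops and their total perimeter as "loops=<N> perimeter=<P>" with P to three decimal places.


loops=1 perimeter=8.216

Straddling triangles (10 of 20):
  (v0,v5,v1) [--+] → (0.4056, 1.09183, 0.704769)–(0.4056, 1.361, 0)  len=0.7544
  (v0,v1,v7) [-+-] → (0.4056, 1.361, 0)–(0.4056, 1.09183, -0.704769)  len=0.7544
  (v1,v5,v9) [+-+] → (0.4056, 1.09183, 0.704769)–(0.4056, 0.590509, 1.20609)  len=0.7090
  (v7,v1,v8) [-++] → (0.4056, 1.09183, -0.704769)–(0.4056, 0.590509, -1.20609)  len=0.7090
  (v3,v9,v4) [++-] → (0.4056, -0.590509, 1.20609)–(0.4056, -1.09183, 0.704769)  len=0.7090
  (v3,v4,v2) [+--] → (0.4056, -1.09183, 0.704769)–(0.4056, -1.361, 0)  len=0.7544
  (v3,v2,v6) [+--] → (0.4056, -1.361, 0)–(0.4056, -1.09183, -0.704769)  len=0.7544
  (v3,v6,v8) [+-+] → (0.4056, -1.09183, -0.704769)–(0.4056, -0.590509, -1.20609)  len=0.7090
  (v4,v9,v5) [-+-] → (0.4056, -0.590509, 1.20609)–(0.4056, 0.590509, 1.20609)  len=1.1810
  (v8,v6,v7) [+--] → (0.4056, -0.590509, -1.20609)–(0.4056, 0.590509, -1.20609)  len=1.1810

Chained into 1 loop(s):
  loop 1: 10 segments, perimeter = 8.2156
Total perimeter = 8.216


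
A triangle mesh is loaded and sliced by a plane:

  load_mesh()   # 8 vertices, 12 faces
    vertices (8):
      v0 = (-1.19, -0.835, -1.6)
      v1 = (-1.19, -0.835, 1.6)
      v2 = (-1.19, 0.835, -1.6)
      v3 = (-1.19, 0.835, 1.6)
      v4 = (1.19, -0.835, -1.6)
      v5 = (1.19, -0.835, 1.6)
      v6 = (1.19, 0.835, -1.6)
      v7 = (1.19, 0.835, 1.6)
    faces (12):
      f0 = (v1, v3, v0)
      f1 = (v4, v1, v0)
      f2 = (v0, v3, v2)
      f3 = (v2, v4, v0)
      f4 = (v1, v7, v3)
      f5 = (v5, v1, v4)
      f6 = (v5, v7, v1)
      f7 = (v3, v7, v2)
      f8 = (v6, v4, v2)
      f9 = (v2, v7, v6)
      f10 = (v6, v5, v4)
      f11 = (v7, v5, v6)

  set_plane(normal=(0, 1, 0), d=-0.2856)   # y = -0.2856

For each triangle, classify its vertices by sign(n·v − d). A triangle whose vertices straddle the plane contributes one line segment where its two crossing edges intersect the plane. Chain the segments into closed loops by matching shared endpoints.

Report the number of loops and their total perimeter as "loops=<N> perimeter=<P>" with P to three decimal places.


loops=1 perimeter=11.160

Straddling triangles (8 of 12):
  (v1,v3,v0) [-+-] → (-1.19, -0.2856, 1.6)–(-1.19, -0.2856, -0.547257)  len=2.1473
  (v0,v3,v2) [-++] → (-1.19, -0.2856, -0.547257)–(-1.19, -0.2856, -1.6)  len=1.0527
  (v2,v4,v0) [+--] → (0.407023, -0.2856, -1.6)–(-1.19, -0.2856, -1.6)  len=1.5970
  (v1,v7,v3) [-++] → (-0.407023, -0.2856, 1.6)–(-1.19, -0.2856, 1.6)  len=0.7830
  (v5,v7,v1) [-+-] → (1.19, -0.2856, 1.6)–(-0.407023, -0.2856, 1.6)  len=1.5970
  (v6,v4,v2) [+-+] → (1.19, -0.2856, -1.6)–(0.407023, -0.2856, -1.6)  len=0.7830
  (v6,v5,v4) [+--] → (1.19, -0.2856, 0.547257)–(1.19, -0.2856, -1.6)  len=2.1473
  (v7,v5,v6) [+-+] → (1.19, -0.2856, 1.6)–(1.19, -0.2856, 0.547257)  len=1.0527

Chained into 1 loop(s):
  loop 1: 8 segments, perimeter = 11.1600
Total perimeter = 11.160


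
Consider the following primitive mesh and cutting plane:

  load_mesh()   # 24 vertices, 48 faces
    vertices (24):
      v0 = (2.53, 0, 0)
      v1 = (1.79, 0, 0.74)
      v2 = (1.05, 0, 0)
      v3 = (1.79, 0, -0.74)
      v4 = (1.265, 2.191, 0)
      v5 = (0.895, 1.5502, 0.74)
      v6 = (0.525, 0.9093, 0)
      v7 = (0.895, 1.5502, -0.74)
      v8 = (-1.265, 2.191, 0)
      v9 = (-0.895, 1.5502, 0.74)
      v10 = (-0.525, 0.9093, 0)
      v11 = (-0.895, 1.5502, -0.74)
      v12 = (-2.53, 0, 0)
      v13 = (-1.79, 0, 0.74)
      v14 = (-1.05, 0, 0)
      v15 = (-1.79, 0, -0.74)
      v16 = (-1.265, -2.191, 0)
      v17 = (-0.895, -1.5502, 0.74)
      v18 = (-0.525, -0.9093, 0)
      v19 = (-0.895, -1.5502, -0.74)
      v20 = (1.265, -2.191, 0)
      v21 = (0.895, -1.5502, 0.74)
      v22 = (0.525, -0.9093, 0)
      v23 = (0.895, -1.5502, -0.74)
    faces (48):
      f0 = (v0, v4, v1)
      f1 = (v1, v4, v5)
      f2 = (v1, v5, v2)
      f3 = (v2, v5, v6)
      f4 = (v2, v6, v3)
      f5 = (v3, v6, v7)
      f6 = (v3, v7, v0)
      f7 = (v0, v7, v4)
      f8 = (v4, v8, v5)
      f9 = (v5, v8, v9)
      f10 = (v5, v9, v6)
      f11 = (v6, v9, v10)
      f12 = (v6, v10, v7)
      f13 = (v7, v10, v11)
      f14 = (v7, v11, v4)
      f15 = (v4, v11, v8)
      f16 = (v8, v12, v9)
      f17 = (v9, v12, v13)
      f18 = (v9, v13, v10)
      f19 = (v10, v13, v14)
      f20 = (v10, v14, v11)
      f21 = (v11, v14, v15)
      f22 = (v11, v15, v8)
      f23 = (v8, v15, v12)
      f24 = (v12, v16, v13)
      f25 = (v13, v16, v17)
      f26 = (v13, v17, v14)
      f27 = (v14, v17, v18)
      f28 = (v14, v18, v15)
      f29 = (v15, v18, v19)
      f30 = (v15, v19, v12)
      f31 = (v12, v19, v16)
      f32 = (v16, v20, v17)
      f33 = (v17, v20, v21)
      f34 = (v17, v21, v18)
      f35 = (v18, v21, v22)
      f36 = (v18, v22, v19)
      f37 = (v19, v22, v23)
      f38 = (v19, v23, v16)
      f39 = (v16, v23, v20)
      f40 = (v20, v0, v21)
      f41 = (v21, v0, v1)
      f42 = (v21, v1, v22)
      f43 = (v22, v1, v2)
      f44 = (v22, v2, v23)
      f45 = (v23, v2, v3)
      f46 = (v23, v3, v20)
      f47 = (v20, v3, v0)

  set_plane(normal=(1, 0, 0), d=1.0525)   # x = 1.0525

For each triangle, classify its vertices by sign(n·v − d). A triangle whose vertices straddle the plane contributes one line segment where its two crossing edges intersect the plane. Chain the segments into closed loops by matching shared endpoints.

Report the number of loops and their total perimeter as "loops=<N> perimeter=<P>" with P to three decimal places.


loops=1 perimeter=10.669

Straddling triangles (18 of 48):
  (v1,v4,v5) [++-] → (1.0525, 1.82297, 0.425)–(1.0525, 1.2774, 0.74)  len=0.6300
  (v1,v5,v2) [+--] → (1.0525, 1.2774, 0.74)–(1.0525, 0, 0.0025)  len=1.4750
  (v2,v6,v3) [--+] → (1.0525, 0.530125, -0.308577)–(1.0525, 0, -0.0025)  len=0.6121
  (v3,v6,v7) [+--] → (1.0525, 0.530125, -0.308577)–(1.0525, 1.2774, -0.74)  len=0.8629
  (v3,v7,v0) [+-+] → (1.0525, 1.2774, -0.74)–(1.0525, 1.40087, -0.668716)  len=0.1426
  (v0,v7,v4) [+-+] → (1.0525, 1.40087, -0.668716)–(1.0525, 1.82297, -0.425)  len=0.4874
  (v4,v8,v5) [+--] → (1.0525, 2.191, 0)–(1.0525, 1.82297, 0.425)  len=0.5622
  (v7,v11,v4) [--+] → (1.0525, 2.12796, -0.0728009)–(1.0525, 1.82297, -0.425)  len=0.4659
  (v4,v11,v8) [+--] → (1.0525, 2.12796, -0.0728009)–(1.0525, 2.191, 0)  len=0.0963
  (v16,v20,v17) [-+-] → (1.0525, -2.191, 0)–(1.0525, -2.12796, 0.0728009)  len=0.0963
  (v17,v20,v21) [-+-] → (1.0525, -2.12796, 0.0728009)–(1.0525, -1.82297, 0.425)  len=0.4659
  (v16,v23,v20) [--+] → (1.0525, -1.82297, -0.425)–(1.0525, -2.191, 0)  len=0.5622
  (v20,v0,v21) [++-] → (1.0525, -1.40087, 0.668716)–(1.0525, -1.82297, 0.425)  len=0.4874
  (v21,v0,v1) [-++] → (1.0525, -1.40087, 0.668716)–(1.0525, -1.2774, 0.74)  len=0.1426
  (v21,v1,v22) [-+-] → (1.0525, -1.2774, 0.74)–(1.0525, -0.530125, 0.308577)  len=0.8629
  (v22,v1,v2) [-+-] → (1.0525, -0.530125, 0.308577)–(1.0525, 0, 0.0025)  len=0.6121
  (v23,v2,v3) [--+] → (1.0525, 0, -0.0025)–(1.0525, -1.2774, -0.74)  len=1.4750
  (v23,v3,v20) [-++] → (1.0525, -1.2774, -0.74)–(1.0525, -1.82297, -0.425)  len=0.6300

Chained into 1 loop(s):
  loop 1: 18 segments, perimeter = 10.6688
Total perimeter = 10.669


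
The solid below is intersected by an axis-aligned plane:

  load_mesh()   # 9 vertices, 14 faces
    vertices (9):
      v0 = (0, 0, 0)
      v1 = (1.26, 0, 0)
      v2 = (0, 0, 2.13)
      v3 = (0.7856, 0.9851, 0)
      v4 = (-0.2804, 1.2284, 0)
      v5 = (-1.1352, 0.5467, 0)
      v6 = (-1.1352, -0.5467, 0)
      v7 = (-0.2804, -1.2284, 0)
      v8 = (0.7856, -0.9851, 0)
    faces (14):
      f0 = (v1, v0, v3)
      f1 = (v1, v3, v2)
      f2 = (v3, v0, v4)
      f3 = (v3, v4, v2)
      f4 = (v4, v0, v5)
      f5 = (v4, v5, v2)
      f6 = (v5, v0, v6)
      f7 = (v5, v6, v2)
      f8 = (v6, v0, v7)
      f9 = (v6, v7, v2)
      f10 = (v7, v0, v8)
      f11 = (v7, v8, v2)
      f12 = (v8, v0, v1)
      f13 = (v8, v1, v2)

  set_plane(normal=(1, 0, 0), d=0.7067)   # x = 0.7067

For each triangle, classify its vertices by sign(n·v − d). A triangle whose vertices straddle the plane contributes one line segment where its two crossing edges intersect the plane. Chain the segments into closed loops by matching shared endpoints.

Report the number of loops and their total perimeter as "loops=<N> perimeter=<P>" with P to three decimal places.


Straddling triangles (8 of 14):
  (v1,v0,v3) [+-+] → (0.7067, 0, 0)–(0.7067, 0.886164, 0)  len=0.8862
  (v1,v3,v2) [++-] → (0.7067, 0.886164, 0.213922)–(0.7067, 0, 0.93534)  len=1.1427
  (v3,v0,v4) [+--] → (0.7067, 0.886164, 0)–(0.7067, 1.00311, 0)  len=0.1169
  (v3,v4,v2) [+--] → (0.7067, 1.00311, 0)–(0.7067, 0.886164, 0.213922)  len=0.2438
  (v7,v0,v8) [--+] → (0.7067, -0.886164, 0)–(0.7067, -1.00311, 0)  len=0.1169
  (v7,v8,v2) [-+-] → (0.7067, -1.00311, 0)–(0.7067, -0.886164, 0.213922)  len=0.2438
  (v8,v0,v1) [+-+] → (0.7067, -0.886164, 0)–(0.7067, 0, 0)  len=0.8862
  (v8,v1,v2) [++-] → (0.7067, 0, 0.93534)–(0.7067, -0.886164, 0.213922)  len=1.1427

Chained into 1 loop(s):
  loop 1: 8 segments, perimeter = 4.7792
Total perimeter = 4.779

loops=1 perimeter=4.779
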